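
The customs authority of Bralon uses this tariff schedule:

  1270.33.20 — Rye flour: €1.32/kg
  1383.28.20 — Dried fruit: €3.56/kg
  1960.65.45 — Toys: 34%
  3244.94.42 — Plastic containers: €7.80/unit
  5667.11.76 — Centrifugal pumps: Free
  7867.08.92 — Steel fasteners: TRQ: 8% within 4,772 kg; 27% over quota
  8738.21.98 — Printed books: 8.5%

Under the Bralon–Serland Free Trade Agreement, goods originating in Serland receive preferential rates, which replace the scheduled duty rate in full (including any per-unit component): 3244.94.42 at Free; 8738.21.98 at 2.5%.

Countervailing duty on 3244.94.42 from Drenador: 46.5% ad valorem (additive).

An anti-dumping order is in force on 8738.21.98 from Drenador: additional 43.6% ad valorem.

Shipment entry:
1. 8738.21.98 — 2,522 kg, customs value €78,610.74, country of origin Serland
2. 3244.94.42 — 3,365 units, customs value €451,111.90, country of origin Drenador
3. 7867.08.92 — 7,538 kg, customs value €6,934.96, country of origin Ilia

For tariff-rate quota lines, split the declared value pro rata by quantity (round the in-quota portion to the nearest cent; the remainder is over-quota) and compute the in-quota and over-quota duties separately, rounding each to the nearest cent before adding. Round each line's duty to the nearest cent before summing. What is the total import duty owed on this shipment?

Line 1 (8738.21.98, Serland, 2,522 kg, €78,610.74):
Base rate for 8738.21.98 is 8.5%.
Origin Serland qualifies under the Bralon–Serland agreement and 8738.21.98 is covered: preferential rate 2.5% applies instead.
The additional-duty order on 8738.21.98 targets Drenador, not Serland; it does not apply.
Duty = €78,610.74 × 2.5% = €1,965.27.
Line 2 (3244.94.42, Drenador, 3,365 units, €451,111.90):
Base rate for 3244.94.42 is €7.80/unit.
3244.94.42 has an FTA preferential rate, but origin Drenador is not Serland; base rate stands.
Additional duty on 3244.94.42 from Drenador: +46.5% ad valorem. Applied ad valorem rate = 46.5%.
Duty = €451,111.90 × 46.5% + 3,365 × €7.80 = €236,014.03.
Line 3 (7867.08.92, Ilia, 7,538 kg, €6,934.96):
Code 7867.08.92 is under a tariff-rate quota (threshold 4,772 kg). In-quota: 4,772 kg at 8%; over-quota: 2,766 kg at 27%.
Pro-rata value split: in-quota = €6,934.96 × 4,772/7,538 = €4,390.24; over-quota = €6,934.96 − €4,390.24 = €2,544.72.
In-quota duty = €4,390.24 × 8% = €351.22. Over-quota duty = €2,544.72 × 27% = €687.07.
Line duty = €351.22 + €687.07 = €1,038.29.
Total = €1,965.27 + €236,014.03 + €1,038.29 = €239,017.59.

€239,017.59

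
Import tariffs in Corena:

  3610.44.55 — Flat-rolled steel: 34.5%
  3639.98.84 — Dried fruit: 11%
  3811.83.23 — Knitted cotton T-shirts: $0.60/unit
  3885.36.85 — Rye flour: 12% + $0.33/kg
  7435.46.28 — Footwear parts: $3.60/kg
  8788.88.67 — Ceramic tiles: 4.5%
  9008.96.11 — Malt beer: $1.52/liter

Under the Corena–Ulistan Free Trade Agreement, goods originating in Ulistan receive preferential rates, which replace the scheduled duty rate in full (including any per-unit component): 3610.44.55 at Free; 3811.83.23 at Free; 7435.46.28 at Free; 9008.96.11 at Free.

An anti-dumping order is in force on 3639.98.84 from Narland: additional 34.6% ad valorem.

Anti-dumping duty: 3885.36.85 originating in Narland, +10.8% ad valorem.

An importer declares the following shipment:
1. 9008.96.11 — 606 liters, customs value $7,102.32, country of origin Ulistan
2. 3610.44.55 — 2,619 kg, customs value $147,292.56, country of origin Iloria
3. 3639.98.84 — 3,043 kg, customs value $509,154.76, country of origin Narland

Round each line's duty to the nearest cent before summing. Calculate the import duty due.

Line 1 (9008.96.11, Ulistan, 606 liters, $7,102.32):
Base rate for 9008.96.11 is $1.52/liter.
Origin Ulistan qualifies under the Corena–Ulistan agreement and 9008.96.11 is covered: preferential rate Free applies instead.
Duty = $7,102.32 × 0% = $0.00.
Line 2 (3610.44.55, Iloria, 2,619 kg, $147,292.56):
Base rate for 3610.44.55 is 34.5%.
3610.44.55 has an FTA preferential rate, but origin Iloria is not Ulistan; base rate stands.
Duty = $147,292.56 × 34.5% = $50,815.93.
Line 3 (3639.98.84, Narland, 3,043 kg, $509,154.76):
Base rate for 3639.98.84 is 11%.
Additional duty on 3639.98.84 from Narland: +34.6%. Applied ad valorem rate: 11% + 34.6% = 45.6%.
Duty = $509,154.76 × 45.6% = $232,174.57.
Total = $0.00 + $50,815.93 + $232,174.57 = $282,990.50.

$282,990.50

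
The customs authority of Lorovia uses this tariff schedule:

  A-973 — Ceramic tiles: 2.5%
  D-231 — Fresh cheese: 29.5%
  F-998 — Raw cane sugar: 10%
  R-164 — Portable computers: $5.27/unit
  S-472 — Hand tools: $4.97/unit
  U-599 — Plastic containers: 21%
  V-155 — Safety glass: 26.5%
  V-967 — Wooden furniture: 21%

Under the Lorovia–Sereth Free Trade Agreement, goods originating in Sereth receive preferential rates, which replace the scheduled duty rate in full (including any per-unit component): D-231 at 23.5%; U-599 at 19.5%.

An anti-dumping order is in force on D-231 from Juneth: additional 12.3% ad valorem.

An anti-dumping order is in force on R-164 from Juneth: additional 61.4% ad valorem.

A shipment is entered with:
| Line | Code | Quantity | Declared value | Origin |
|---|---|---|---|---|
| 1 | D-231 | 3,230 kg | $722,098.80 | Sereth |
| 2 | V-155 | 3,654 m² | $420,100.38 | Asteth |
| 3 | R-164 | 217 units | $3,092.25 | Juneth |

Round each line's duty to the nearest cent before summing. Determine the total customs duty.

Line 1 (D-231, Sereth, 3,230 kg, $722,098.80):
Base rate for D-231 is 29.5%.
Origin Sereth qualifies under the Lorovia–Sereth agreement and D-231 is covered: preferential rate 23.5% applies instead.
The additional-duty order on D-231 targets Juneth, not Sereth; it does not apply.
Duty = $722,098.80 × 23.5% = $169,693.22.
Line 2 (V-155, Asteth, 3,654 m², $420,100.38):
Base rate for V-155 is 26.5%.
Duty = $420,100.38 × 26.5% = $111,326.60.
Line 3 (R-164, Juneth, 217 units, $3,092.25):
Base rate for R-164 is $5.27/unit.
Additional duty on R-164 from Juneth: +61.4% ad valorem. Applied ad valorem rate = 61.4%.
Duty = $3,092.25 × 61.4% + 217 × $5.27 = $3,042.23.
Total = $169,693.22 + $111,326.60 + $3,042.23 = $284,062.05.

$284,062.05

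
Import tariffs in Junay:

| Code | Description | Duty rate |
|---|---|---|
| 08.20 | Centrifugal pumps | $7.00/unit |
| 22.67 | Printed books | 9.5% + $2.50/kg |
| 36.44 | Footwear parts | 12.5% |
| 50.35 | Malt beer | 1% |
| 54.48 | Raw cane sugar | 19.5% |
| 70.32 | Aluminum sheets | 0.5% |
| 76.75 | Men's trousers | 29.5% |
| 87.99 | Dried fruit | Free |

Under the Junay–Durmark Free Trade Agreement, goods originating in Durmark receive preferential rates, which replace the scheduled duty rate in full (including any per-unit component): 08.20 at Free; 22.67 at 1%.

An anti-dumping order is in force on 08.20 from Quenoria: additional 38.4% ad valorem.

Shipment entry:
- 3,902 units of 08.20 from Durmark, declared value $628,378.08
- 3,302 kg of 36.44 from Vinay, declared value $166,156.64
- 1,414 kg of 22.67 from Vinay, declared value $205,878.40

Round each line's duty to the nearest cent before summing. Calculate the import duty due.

Line 1 (08.20, Durmark, 3,902 units, $628,378.08):
Base rate for 08.20 is $7.00/unit.
Origin Durmark qualifies under the Junay–Durmark agreement and 08.20 is covered: preferential rate Free applies instead.
The additional-duty order on 08.20 targets Quenoria, not Durmark; it does not apply.
Duty = $628,378.08 × 0% = $0.00.
Line 2 (36.44, Vinay, 3,302 kg, $166,156.64):
Base rate for 36.44 is 12.5%.
Duty = $166,156.64 × 12.5% = $20,769.58.
Line 3 (22.67, Vinay, 1,414 kg, $205,878.40):
Base rate for 22.67 is 9.5% + $2.50/kg.
22.67 has an FTA preferential rate, but origin Vinay is not Durmark; base rate stands.
Duty = $205,878.40 × 9.5% + 1,414 × $2.50 = $23,093.45.
Total = $0.00 + $20,769.58 + $23,093.45 = $43,863.03.

$43,863.03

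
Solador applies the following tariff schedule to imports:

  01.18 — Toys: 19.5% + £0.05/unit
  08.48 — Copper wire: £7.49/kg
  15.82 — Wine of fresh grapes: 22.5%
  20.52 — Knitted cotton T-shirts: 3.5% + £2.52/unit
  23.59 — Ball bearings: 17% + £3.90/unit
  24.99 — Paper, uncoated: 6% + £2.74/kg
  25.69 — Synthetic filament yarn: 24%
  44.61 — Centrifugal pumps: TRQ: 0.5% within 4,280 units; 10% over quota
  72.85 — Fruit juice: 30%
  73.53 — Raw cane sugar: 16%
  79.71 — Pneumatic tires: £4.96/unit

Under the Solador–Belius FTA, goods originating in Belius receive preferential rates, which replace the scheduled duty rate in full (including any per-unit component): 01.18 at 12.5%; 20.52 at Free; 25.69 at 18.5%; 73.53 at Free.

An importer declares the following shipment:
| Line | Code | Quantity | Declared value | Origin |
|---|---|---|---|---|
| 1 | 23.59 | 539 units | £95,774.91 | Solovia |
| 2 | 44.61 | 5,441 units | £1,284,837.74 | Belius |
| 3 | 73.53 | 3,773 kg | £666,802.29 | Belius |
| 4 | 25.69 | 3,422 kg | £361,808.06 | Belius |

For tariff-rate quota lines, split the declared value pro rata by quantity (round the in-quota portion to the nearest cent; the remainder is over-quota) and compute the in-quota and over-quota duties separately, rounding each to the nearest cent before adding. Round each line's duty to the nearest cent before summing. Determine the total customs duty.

£117,787.57

Line 1 (23.59, Solovia, 539 units, £95,774.91):
Base rate for 23.59 is 17% + £3.90/unit.
Duty = £95,774.91 × 17% + 539 × £3.90 = £18,383.83.
Line 2 (44.61, Belius, 5,441 units, £1,284,837.74):
Code 44.61 is under a tariff-rate quota (threshold 4,280 units). In-quota: 4,280 units at 0.5%; over-quota: 1,161 units at 10%.
Pro-rata value split: in-quota = £1,284,837.74 × 4,280/5,441 = £1,010,679.20; over-quota = £1,284,837.74 − £1,010,679.20 = £274,158.54.
In-quota duty = £1,010,679.20 × 0.5% = £5,053.40. Over-quota duty = £274,158.54 × 10% = £27,415.85.
Line duty = £5,053.40 + £27,415.85 = £32,469.25.
Line 3 (73.53, Belius, 3,773 kg, £666,802.29):
Base rate for 73.53 is 16%.
Origin Belius qualifies under the Solador–Belius agreement and 73.53 is covered: preferential rate Free applies instead.
Duty = £666,802.29 × 0% = £0.00.
Line 4 (25.69, Belius, 3,422 kg, £361,808.06):
Base rate for 25.69 is 24%.
Origin Belius qualifies under the Solador–Belius agreement and 25.69 is covered: preferential rate 18.5% applies instead.
Duty = £361,808.06 × 18.5% = £66,934.49.
Total = £18,383.83 + £32,469.25 + £0.00 + £66,934.49 = £117,787.57.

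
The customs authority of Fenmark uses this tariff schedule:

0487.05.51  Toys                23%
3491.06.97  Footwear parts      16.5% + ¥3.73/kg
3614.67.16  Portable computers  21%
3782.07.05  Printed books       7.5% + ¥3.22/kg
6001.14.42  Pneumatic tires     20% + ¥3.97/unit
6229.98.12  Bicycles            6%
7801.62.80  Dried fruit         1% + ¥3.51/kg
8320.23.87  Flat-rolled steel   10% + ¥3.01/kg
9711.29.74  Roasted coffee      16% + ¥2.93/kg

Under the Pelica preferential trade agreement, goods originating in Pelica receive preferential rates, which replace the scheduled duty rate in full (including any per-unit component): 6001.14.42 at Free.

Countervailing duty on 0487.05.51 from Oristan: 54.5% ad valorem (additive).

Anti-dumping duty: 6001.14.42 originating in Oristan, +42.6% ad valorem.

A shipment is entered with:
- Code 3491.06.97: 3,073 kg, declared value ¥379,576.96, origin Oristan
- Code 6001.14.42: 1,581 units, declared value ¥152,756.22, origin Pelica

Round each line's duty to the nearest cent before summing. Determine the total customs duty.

Line 1 (3491.06.97, Oristan, 3,073 kg, ¥379,576.96):
Base rate for 3491.06.97 is 16.5% + ¥3.73/kg.
Duty = ¥379,576.96 × 16.5% + 3,073 × ¥3.73 = ¥74,092.49.
Line 2 (6001.14.42, Pelica, 1,581 units, ¥152,756.22):
Base rate for 6001.14.42 is 20% + ¥3.97/unit.
Origin Pelica qualifies under the Fenmark–Pelica agreement and 6001.14.42 is covered: preferential rate Free applies instead.
The additional-duty order on 6001.14.42 targets Oristan, not Pelica; it does not apply.
Duty = ¥152,756.22 × 0% = ¥0.00.
Total = ¥74,092.49 + ¥0.00 = ¥74,092.49.

¥74,092.49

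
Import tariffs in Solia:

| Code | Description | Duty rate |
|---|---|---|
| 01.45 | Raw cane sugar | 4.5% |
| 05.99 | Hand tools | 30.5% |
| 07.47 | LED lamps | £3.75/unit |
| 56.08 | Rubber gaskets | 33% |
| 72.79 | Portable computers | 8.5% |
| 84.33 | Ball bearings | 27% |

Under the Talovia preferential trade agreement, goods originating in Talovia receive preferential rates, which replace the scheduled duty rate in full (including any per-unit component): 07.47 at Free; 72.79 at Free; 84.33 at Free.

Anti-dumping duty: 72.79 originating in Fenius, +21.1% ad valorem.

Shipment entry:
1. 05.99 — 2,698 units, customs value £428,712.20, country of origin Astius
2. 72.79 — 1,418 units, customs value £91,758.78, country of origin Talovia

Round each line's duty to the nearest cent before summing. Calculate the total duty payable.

£130,757.22

Line 1 (05.99, Astius, 2,698 units, £428,712.20):
Base rate for 05.99 is 30.5%.
Duty = £428,712.20 × 30.5% = £130,757.22.
Line 2 (72.79, Talovia, 1,418 units, £91,758.78):
Base rate for 72.79 is 8.5%.
Origin Talovia qualifies under the Solia–Talovia agreement and 72.79 is covered: preferential rate Free applies instead.
The additional-duty order on 72.79 targets Fenius, not Talovia; it does not apply.
Duty = £91,758.78 × 0% = £0.00.
Total = £130,757.22 + £0.00 = £130,757.22.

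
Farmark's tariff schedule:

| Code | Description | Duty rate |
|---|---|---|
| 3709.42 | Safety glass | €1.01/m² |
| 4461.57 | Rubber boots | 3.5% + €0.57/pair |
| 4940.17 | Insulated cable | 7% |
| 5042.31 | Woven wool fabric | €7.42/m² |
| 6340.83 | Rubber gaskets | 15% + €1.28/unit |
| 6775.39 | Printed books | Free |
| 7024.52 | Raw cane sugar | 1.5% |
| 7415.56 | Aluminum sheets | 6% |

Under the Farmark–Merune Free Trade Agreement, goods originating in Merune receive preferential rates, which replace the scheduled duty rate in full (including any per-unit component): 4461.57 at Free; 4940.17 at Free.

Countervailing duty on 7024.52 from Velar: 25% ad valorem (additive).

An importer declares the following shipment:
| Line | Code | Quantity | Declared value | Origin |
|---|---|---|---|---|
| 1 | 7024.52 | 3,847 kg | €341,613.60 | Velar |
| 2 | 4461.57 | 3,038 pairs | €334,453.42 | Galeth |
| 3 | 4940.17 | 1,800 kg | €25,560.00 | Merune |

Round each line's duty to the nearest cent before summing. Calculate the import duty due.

Line 1 (7024.52, Velar, 3,847 kg, €341,613.60):
Base rate for 7024.52 is 1.5%.
Additional duty on 7024.52 from Velar: +25%. Applied ad valorem rate: 1.5% + 25% = 26.5%.
Duty = €341,613.60 × 26.5% = €90,527.60.
Line 2 (4461.57, Galeth, 3,038 pairs, €334,453.42):
Base rate for 4461.57 is 3.5% + €0.57/pair.
4461.57 has an FTA preferential rate, but origin Galeth is not Merune; base rate stands.
Duty = €334,453.42 × 3.5% + 3,038 × €0.57 = €13,437.53.
Line 3 (4940.17, Merune, 1,800 kg, €25,560.00):
Base rate for 4940.17 is 7%.
Origin Merune qualifies under the Farmark–Merune agreement and 4940.17 is covered: preferential rate Free applies instead.
Duty = €25,560.00 × 0% = €0.00.
Total = €90,527.60 + €13,437.53 + €0.00 = €103,965.13.

€103,965.13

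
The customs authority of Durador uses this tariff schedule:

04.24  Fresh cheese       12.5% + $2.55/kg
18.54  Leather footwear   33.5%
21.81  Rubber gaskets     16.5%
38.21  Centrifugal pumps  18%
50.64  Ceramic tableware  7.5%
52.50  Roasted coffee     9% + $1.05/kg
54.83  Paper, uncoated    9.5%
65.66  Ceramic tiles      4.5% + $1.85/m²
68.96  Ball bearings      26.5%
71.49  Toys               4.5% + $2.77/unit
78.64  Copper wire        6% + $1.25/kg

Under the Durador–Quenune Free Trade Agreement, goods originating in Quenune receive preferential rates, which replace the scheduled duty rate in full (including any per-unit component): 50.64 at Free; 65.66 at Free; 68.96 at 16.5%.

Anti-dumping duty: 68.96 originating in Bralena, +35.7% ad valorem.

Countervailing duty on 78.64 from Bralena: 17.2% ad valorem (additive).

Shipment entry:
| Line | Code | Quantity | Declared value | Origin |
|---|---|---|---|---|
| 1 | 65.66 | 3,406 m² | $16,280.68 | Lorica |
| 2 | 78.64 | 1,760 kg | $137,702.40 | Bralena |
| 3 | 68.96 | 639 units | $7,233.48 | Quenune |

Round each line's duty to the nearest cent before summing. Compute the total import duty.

$42,374.21

Line 1 (65.66, Lorica, 3,406 m², $16,280.68):
Base rate for 65.66 is 4.5% + $1.85/m².
65.66 has an FTA preferential rate, but origin Lorica is not Quenune; base rate stands.
Duty = $16,280.68 × 4.5% + 3,406 × $1.85 = $7,033.73.
Line 2 (78.64, Bralena, 1,760 kg, $137,702.40):
Base rate for 78.64 is 6% + $1.25/kg.
Additional duty on 78.64 from Bralena: +17.2%. Applied ad valorem rate: 6% + 17.2% = 23.2%.
Duty = $137,702.40 × 23.2% + 1,760 × $1.25 = $34,146.96.
Line 3 (68.96, Quenune, 639 units, $7,233.48):
Base rate for 68.96 is 26.5%.
Origin Quenune qualifies under the Durador–Quenune agreement and 68.96 is covered: preferential rate 16.5% applies instead.
The additional-duty order on 68.96 targets Bralena, not Quenune; it does not apply.
Duty = $7,233.48 × 16.5% = $1,193.52.
Total = $7,033.73 + $34,146.96 + $1,193.52 = $42,374.21.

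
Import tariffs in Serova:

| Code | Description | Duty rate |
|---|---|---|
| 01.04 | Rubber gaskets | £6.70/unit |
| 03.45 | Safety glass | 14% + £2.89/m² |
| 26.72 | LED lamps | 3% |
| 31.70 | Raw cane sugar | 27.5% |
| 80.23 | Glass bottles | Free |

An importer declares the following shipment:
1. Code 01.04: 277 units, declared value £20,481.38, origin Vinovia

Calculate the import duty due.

£1,855.90

Line 1 (01.04, Vinovia, 277 units, £20,481.38):
Base rate for 01.04 is £6.70/unit.
Duty = 277 × £6.70 = £1,855.90.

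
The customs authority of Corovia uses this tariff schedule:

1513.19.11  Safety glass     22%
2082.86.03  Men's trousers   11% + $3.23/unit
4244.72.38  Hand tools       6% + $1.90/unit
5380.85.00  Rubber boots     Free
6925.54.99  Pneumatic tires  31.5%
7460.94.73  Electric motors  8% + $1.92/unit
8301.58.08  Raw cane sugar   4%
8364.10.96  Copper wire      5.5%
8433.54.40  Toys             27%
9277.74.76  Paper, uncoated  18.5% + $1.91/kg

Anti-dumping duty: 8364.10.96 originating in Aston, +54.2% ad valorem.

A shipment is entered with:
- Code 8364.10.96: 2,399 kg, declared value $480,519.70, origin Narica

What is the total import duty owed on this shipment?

$26,428.58

Line 1 (8364.10.96, Narica, 2,399 kg, $480,519.70):
Base rate for 8364.10.96 is 5.5%.
The additional-duty order on 8364.10.96 targets Aston, not Narica; it does not apply.
Duty = $480,519.70 × 5.5% = $26,428.58.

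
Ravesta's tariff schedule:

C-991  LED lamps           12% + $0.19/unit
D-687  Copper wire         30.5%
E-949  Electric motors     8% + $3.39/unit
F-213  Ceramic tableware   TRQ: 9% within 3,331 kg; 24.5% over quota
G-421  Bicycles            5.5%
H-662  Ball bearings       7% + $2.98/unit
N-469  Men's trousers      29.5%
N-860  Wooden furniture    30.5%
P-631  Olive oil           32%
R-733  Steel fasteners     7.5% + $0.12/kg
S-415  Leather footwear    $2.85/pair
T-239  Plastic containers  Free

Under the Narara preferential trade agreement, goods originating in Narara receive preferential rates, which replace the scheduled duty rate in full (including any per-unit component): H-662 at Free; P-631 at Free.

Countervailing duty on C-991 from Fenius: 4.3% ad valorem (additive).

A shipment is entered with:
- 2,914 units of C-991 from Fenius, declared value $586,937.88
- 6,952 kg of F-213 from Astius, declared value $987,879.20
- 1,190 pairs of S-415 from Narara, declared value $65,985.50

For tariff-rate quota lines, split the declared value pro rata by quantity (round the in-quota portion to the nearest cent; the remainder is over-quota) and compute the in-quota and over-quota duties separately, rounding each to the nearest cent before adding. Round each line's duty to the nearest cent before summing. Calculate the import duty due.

Line 1 (C-991, Fenius, 2,914 units, $586,937.88):
Base rate for C-991 is 12% + $0.19/unit.
Additional duty on C-991 from Fenius: +4.3%. Applied ad valorem rate: 12% + 4.3% = 16.3%.
Duty = $586,937.88 × 16.3% + 2,914 × $0.19 = $96,224.53.
Line 2 (F-213, Astius, 6,952 kg, $987,879.20):
Code F-213 is under a tariff-rate quota (threshold 3,331 kg). In-quota: 3,331 kg at 9%; over-quota: 3,621 kg at 24.5%.
Pro-rata value split: in-quota = $987,879.20 × 3,331/6,952 = $473,335.10; over-quota = $987,879.20 − $473,335.10 = $514,544.10.
In-quota duty = $473,335.10 × 9% = $42,600.16. Over-quota duty = $514,544.10 × 24.5% = $126,063.30.
Line duty = $42,600.16 + $126,063.30 = $168,663.46.
Line 3 (S-415, Narara, 1,190 pairs, $65,985.50):
Base rate for S-415 is $2.85/pair.
Origin Narara is the FTA partner but S-415 is not on the preference list; base rate stands.
Duty = 1,190 × $2.85 = $3,391.50.
Total = $96,224.53 + $168,663.46 + $3,391.50 = $268,279.49.

$268,279.49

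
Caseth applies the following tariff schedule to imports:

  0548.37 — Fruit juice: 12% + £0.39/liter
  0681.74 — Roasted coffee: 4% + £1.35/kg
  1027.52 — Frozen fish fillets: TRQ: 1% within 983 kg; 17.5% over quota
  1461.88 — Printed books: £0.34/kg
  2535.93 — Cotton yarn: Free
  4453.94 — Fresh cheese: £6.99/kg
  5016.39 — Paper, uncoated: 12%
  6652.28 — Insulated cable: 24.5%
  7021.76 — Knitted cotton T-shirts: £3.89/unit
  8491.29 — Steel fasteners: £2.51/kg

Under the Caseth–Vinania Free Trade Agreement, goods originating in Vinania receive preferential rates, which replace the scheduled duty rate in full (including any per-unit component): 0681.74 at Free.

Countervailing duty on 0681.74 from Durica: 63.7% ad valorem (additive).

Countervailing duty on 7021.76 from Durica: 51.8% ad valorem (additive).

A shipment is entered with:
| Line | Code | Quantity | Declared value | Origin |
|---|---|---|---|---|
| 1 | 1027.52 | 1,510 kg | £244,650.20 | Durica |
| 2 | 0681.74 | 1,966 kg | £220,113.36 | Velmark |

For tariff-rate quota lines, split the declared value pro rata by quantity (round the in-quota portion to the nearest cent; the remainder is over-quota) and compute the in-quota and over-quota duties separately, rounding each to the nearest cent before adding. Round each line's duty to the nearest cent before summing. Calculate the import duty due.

£27,993.58

Line 1 (1027.52, Durica, 1,510 kg, £244,650.20):
Code 1027.52 is under a tariff-rate quota (threshold 983 kg). In-quota: 983 kg at 1%; over-quota: 527 kg at 17.5%.
Pro-rata value split: in-quota = £244,650.20 × 983/1,510 = £159,265.66; over-quota = £244,650.20 − £159,265.66 = £85,384.54.
In-quota duty = £159,265.66 × 1% = £1,592.66. Over-quota duty = £85,384.54 × 17.5% = £14,942.29.
Line duty = £1,592.66 + £14,942.29 = £16,534.95.
Line 2 (0681.74, Velmark, 1,966 kg, £220,113.36):
Base rate for 0681.74 is 4% + £1.35/kg.
0681.74 has an FTA preferential rate, but origin Velmark is not Vinania; base rate stands.
The additional-duty order on 0681.74 targets Durica, not Velmark; it does not apply.
Duty = £220,113.36 × 4% + 1,966 × £1.35 = £11,458.63.
Total = £16,534.95 + £11,458.63 = £27,993.58.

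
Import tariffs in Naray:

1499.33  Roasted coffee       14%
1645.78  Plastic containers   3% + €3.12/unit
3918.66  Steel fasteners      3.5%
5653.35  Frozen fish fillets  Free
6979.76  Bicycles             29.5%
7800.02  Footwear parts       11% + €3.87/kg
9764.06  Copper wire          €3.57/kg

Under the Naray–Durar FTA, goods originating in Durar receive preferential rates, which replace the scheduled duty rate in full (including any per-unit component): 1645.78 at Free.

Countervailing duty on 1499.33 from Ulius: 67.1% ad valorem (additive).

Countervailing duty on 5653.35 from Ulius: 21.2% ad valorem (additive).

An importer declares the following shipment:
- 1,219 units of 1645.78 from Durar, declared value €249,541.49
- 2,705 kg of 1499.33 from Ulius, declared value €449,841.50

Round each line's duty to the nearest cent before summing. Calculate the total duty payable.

Line 1 (1645.78, Durar, 1,219 units, €249,541.49):
Base rate for 1645.78 is 3% + €3.12/unit.
Origin Durar qualifies under the Naray–Durar agreement and 1645.78 is covered: preferential rate Free applies instead.
Duty = €249,541.49 × 0% = €0.00.
Line 2 (1499.33, Ulius, 2,705 kg, €449,841.50):
Base rate for 1499.33 is 14%.
Additional duty on 1499.33 from Ulius: +67.1%. Applied ad valorem rate: 14% + 67.1% = 81.1%.
Duty = €449,841.50 × 81.1% = €364,821.46.
Total = €0.00 + €364,821.46 = €364,821.46.

€364,821.46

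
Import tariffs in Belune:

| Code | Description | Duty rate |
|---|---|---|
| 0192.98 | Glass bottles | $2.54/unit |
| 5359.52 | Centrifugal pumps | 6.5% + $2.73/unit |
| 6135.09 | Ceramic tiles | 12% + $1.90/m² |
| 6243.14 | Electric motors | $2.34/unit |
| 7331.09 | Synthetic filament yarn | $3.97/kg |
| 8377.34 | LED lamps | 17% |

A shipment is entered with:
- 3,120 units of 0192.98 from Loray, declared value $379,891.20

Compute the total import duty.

Line 1 (0192.98, Loray, 3,120 units, $379,891.20):
Base rate for 0192.98 is $2.54/unit.
Duty = 3,120 × $2.54 = $7,924.80.

$7,924.80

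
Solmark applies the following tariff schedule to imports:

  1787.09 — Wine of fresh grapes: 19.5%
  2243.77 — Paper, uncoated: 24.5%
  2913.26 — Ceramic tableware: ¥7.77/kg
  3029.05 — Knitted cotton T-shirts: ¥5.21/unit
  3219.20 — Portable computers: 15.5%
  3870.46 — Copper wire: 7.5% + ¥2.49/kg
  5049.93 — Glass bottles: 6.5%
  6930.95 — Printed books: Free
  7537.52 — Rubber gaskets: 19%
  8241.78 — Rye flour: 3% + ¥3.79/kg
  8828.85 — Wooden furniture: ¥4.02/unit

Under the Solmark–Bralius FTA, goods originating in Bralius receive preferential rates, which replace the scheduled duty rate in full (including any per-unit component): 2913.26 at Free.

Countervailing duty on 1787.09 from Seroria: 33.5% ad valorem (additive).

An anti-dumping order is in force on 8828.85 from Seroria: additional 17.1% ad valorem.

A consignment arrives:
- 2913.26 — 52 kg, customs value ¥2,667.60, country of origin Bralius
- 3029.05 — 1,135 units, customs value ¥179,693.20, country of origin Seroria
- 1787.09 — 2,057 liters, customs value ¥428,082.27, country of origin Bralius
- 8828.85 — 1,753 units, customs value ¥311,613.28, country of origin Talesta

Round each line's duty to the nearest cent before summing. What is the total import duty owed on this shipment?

¥96,436.45

Line 1 (2913.26, Bralius, 52 kg, ¥2,667.60):
Base rate for 2913.26 is ¥7.77/kg.
Origin Bralius qualifies under the Solmark–Bralius agreement and 2913.26 is covered: preferential rate Free applies instead.
Duty = ¥2,667.60 × 0% = ¥0.00.
Line 2 (3029.05, Seroria, 1,135 units, ¥179,693.20):
Base rate for 3029.05 is ¥5.21/unit.
Duty = 1,135 × ¥5.21 = ¥5,913.35.
Line 3 (1787.09, Bralius, 2,057 liters, ¥428,082.27):
Base rate for 1787.09 is 19.5%.
Origin Bralius is the FTA partner but 1787.09 is not on the preference list; base rate stands.
The additional-duty order on 1787.09 targets Seroria, not Bralius; it does not apply.
Duty = ¥428,082.27 × 19.5% = ¥83,476.04.
Line 4 (8828.85, Talesta, 1,753 units, ¥311,613.28):
Base rate for 8828.85 is ¥4.02/unit.
The additional-duty order on 8828.85 targets Seroria, not Talesta; it does not apply.
Duty = 1,753 × ¥4.02 = ¥7,047.06.
Total = ¥0.00 + ¥5,913.35 + ¥83,476.04 + ¥7,047.06 = ¥96,436.45.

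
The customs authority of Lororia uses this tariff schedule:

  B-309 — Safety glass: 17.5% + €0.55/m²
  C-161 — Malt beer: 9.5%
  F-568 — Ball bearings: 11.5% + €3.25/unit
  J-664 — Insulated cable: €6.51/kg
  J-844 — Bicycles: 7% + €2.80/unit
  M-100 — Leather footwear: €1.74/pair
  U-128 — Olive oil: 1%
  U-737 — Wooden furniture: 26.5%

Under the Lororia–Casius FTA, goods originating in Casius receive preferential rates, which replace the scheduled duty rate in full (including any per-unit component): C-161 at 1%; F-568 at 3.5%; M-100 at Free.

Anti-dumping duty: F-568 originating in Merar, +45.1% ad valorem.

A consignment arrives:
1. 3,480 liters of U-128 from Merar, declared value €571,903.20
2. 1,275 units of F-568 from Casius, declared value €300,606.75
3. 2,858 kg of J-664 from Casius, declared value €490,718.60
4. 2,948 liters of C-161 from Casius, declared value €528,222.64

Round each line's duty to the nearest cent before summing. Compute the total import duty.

€40,128.08

Line 1 (U-128, Merar, 3,480 liters, €571,903.20):
Base rate for U-128 is 1%.
Duty = €571,903.20 × 1% = €5,719.03.
Line 2 (F-568, Casius, 1,275 units, €300,606.75):
Base rate for F-568 is 11.5% + €3.25/unit.
Origin Casius qualifies under the Lororia–Casius agreement and F-568 is covered: preferential rate 3.5% applies instead.
The additional-duty order on F-568 targets Merar, not Casius; it does not apply.
Duty = €300,606.75 × 3.5% = €10,521.24.
Line 3 (J-664, Casius, 2,858 kg, €490,718.60):
Base rate for J-664 is €6.51/kg.
Origin Casius is the FTA partner but J-664 is not on the preference list; base rate stands.
Duty = 2,858 × €6.51 = €18,605.58.
Line 4 (C-161, Casius, 2,948 liters, €528,222.64):
Base rate for C-161 is 9.5%.
Origin Casius qualifies under the Lororia–Casius agreement and C-161 is covered: preferential rate 1% applies instead.
Duty = €528,222.64 × 1% = €5,282.23.
Total = €5,719.03 + €10,521.24 + €18,605.58 + €5,282.23 = €40,128.08.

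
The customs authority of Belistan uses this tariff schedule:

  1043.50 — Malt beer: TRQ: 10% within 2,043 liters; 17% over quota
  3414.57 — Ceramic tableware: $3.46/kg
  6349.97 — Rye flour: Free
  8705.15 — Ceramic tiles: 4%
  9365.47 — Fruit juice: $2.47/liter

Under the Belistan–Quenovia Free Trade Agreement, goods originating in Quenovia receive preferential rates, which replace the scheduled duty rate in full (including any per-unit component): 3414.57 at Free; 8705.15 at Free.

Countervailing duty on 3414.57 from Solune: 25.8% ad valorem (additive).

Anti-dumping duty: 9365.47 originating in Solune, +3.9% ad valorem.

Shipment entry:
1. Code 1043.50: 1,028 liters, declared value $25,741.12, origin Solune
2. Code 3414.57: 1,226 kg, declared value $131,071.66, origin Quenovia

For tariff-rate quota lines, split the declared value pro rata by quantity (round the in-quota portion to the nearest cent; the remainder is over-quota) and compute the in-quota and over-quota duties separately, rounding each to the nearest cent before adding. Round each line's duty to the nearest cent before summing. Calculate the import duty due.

$2,574.11

Line 1 (1043.50, Solune, 1,028 liters, $25,741.12):
Code 1043.50 is under a tariff-rate quota (threshold 2,043 liters). Quantity 1,028 liters is within the quota, so the in-quota rate 10% applies to the full value.
Duty = $25,741.12 × 10% = $2,574.11.
Line 2 (3414.57, Quenovia, 1,226 kg, $131,071.66):
Base rate for 3414.57 is $3.46/kg.
Origin Quenovia qualifies under the Belistan–Quenovia agreement and 3414.57 is covered: preferential rate Free applies instead.
The additional-duty order on 3414.57 targets Solune, not Quenovia; it does not apply.
Duty = $131,071.66 × 0% = $0.00.
Total = $2,574.11 + $0.00 = $2,574.11.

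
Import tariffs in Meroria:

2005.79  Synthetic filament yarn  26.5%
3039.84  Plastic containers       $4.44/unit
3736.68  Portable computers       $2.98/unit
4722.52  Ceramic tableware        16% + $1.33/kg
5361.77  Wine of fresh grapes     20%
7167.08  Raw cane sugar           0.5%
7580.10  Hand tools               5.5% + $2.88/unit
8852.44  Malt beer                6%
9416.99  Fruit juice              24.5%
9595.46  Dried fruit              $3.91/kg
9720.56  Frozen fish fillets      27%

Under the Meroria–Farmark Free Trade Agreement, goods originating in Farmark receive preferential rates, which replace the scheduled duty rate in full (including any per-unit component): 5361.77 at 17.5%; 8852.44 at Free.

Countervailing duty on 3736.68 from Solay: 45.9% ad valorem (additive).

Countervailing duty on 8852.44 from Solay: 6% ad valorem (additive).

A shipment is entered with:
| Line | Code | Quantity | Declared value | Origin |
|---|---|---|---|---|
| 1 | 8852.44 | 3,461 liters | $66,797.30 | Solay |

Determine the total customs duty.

$8,015.68

Line 1 (8852.44, Solay, 3,461 liters, $66,797.30):
Base rate for 8852.44 is 6%.
8852.44 has an FTA preferential rate, but origin Solay is not Farmark; base rate stands.
Additional duty on 8852.44 from Solay: +6%. Applied ad valorem rate: 6% + 6% = 12%.
Duty = $66,797.30 × 12% = $8,015.68.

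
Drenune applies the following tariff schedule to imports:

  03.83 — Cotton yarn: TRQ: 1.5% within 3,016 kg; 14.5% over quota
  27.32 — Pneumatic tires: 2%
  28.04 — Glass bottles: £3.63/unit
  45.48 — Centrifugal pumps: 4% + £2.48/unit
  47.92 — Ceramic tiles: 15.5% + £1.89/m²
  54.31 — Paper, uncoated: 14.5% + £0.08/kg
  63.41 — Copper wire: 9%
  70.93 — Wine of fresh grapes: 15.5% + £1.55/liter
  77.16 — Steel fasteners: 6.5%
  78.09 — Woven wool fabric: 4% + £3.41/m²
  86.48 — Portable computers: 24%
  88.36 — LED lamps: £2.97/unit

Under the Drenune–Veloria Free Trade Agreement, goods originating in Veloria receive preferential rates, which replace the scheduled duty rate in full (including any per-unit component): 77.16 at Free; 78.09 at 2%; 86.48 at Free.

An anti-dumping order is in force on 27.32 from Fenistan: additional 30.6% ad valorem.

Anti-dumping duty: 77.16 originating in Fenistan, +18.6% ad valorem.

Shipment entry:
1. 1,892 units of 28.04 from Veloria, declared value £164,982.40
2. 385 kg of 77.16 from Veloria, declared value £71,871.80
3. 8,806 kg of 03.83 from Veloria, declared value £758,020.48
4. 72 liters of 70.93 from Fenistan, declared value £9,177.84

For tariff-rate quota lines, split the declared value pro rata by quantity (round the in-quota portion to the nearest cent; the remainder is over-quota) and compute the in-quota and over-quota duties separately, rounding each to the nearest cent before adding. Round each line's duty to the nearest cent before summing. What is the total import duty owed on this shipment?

Line 1 (28.04, Veloria, 1,892 units, £164,982.40):
Base rate for 28.04 is £3.63/unit.
Origin Veloria is the FTA partner but 28.04 is not on the preference list; base rate stands.
Duty = 1,892 × £3.63 = £6,867.96.
Line 2 (77.16, Veloria, 385 kg, £71,871.80):
Base rate for 77.16 is 6.5%.
Origin Veloria qualifies under the Drenune–Veloria agreement and 77.16 is covered: preferential rate Free applies instead.
The additional-duty order on 77.16 targets Fenistan, not Veloria; it does not apply.
Duty = £71,871.80 × 0% = £0.00.
Line 3 (03.83, Veloria, 8,806 kg, £758,020.48):
Code 03.83 is under a tariff-rate quota (threshold 3,016 kg). In-quota: 3,016 kg at 1.5%; over-quota: 5,790 kg at 14.5%.
Pro-rata value split: in-quota = £758,020.48 × 3,016/8,806 = £259,617.28; over-quota = £758,020.48 − £259,617.28 = £498,403.20.
In-quota duty = £259,617.28 × 1.5% = £3,894.26. Over-quota duty = £498,403.20 × 14.5% = £72,268.46.
Line duty = £3,894.26 + £72,268.46 = £76,162.72.
Line 4 (70.93, Fenistan, 72 liters, £9,177.84):
Base rate for 70.93 is 15.5% + £1.55/liter.
Duty = £9,177.84 × 15.5% + 72 × £1.55 = £1,534.17.
Total = £6,867.96 + £0.00 + £76,162.72 + £1,534.17 = £84,564.85.

£84,564.85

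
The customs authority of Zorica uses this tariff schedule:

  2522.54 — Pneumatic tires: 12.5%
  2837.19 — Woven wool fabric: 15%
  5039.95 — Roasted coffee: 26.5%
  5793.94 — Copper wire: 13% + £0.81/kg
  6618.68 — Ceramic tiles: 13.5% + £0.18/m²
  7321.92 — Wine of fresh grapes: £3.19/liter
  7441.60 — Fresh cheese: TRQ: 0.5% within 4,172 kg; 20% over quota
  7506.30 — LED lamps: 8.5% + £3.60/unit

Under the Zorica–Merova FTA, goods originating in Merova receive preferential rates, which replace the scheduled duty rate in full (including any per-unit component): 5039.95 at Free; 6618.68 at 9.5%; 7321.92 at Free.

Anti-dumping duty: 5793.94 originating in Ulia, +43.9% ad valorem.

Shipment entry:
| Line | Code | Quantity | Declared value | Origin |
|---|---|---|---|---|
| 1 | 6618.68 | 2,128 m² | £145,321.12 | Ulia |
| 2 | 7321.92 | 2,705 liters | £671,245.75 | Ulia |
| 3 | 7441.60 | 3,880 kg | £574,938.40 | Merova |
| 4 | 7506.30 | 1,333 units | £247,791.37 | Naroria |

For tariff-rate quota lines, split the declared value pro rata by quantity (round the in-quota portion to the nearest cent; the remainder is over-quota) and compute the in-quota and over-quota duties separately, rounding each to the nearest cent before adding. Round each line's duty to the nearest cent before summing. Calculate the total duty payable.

Line 1 (6618.68, Ulia, 2,128 m², £145,321.12):
Base rate for 6618.68 is 13.5% + £0.18/m².
6618.68 has an FTA preferential rate, but origin Ulia is not Merova; base rate stands.
Duty = £145,321.12 × 13.5% + 2,128 × £0.18 = £20,001.39.
Line 2 (7321.92, Ulia, 2,705 liters, £671,245.75):
Base rate for 7321.92 is £3.19/liter.
7321.92 has an FTA preferential rate, but origin Ulia is not Merova; base rate stands.
Duty = 2,705 × £3.19 = £8,628.95.
Line 3 (7441.60, Merova, 3,880 kg, £574,938.40):
Code 7441.60 is under a tariff-rate quota (threshold 4,172 kg). Quantity 3,880 kg is within the quota, so the in-quota rate 0.5% applies to the full value.
Duty = £574,938.40 × 0.5% = £2,874.69.
Line 4 (7506.30, Naroria, 1,333 units, £247,791.37):
Base rate for 7506.30 is 8.5% + £3.60/unit.
Duty = £247,791.37 × 8.5% + 1,333 × £3.60 = £25,861.07.
Total = £20,001.39 + £8,628.95 + £2,874.69 + £25,861.07 = £57,366.10.

£57,366.10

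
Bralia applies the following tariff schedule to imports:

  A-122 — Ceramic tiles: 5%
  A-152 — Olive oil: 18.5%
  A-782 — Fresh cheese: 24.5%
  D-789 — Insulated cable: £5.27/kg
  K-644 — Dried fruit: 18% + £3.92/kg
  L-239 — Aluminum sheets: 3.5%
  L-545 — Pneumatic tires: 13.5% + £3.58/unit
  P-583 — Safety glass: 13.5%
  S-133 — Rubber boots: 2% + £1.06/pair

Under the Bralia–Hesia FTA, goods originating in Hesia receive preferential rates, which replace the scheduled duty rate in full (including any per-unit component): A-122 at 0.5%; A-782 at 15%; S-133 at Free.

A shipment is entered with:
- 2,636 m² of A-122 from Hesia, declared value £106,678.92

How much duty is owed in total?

Line 1 (A-122, Hesia, 2,636 m², £106,678.92):
Base rate for A-122 is 5%.
Origin Hesia qualifies under the Bralia–Hesia agreement and A-122 is covered: preferential rate 0.5% applies instead.
Duty = £106,678.92 × 0.5% = £533.39.

£533.39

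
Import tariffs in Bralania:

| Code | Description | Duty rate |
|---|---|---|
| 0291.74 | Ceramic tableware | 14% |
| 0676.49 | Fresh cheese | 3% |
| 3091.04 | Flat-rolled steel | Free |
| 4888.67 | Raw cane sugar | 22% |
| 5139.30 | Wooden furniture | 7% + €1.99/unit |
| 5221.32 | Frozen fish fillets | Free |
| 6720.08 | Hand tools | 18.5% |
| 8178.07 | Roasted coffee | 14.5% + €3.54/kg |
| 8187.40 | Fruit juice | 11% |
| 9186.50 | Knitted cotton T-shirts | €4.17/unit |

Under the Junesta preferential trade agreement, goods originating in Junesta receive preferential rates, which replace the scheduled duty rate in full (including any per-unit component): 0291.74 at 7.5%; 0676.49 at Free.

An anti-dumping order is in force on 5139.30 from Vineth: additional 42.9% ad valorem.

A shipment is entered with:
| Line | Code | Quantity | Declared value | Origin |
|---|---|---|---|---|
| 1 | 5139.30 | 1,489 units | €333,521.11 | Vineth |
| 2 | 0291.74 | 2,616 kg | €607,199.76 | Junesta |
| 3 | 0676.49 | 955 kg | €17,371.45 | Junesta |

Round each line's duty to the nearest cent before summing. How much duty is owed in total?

€214,930.12

Line 1 (5139.30, Vineth, 1,489 units, €333,521.11):
Base rate for 5139.30 is 7% + €1.99/unit.
Additional duty on 5139.30 from Vineth: +42.9%. Applied ad valorem rate: 7% + 42.9% = 49.9%.
Duty = €333,521.11 × 49.9% + 1,489 × €1.99 = €169,390.14.
Line 2 (0291.74, Junesta, 2,616 kg, €607,199.76):
Base rate for 0291.74 is 14%.
Origin Junesta qualifies under the Bralania–Junesta agreement and 0291.74 is covered: preferential rate 7.5% applies instead.
Duty = €607,199.76 × 7.5% = €45,539.98.
Line 3 (0676.49, Junesta, 955 kg, €17,371.45):
Base rate for 0676.49 is 3%.
Origin Junesta qualifies under the Bralania–Junesta agreement and 0676.49 is covered: preferential rate Free applies instead.
Duty = €17,371.45 × 0% = €0.00.
Total = €169,390.14 + €45,539.98 + €0.00 = €214,930.12.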